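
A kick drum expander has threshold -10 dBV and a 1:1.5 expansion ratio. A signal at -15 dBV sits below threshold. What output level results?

-17.5 dBV

The input is 5 dB below the -10 dBV threshold.
A 1:1.5 expander multiplies undershoot by 1.5: 5 × 1.5 = 7.5 dB below threshold.
Output = -10 − 7.5 = -17.5 dBV.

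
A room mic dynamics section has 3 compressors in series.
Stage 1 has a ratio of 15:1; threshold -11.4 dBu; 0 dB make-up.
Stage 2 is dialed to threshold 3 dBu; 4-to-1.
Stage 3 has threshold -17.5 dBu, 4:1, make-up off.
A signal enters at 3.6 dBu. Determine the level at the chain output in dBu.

-15.725 dBu

Stage 1: 3.6 dBu is 15 dB over -11.4 dBu; at 15:1 that becomes 1 dB over, giving -10.4 dBu.
Stage 2: -10.4 dBu is at or below the 3 dBu threshold — no compression; output -10.4 dBu.
Stage 3: 7.1 dB above -17.5 dBu, reduced 4:1 to 1.775 dB above → -15.725 dBu.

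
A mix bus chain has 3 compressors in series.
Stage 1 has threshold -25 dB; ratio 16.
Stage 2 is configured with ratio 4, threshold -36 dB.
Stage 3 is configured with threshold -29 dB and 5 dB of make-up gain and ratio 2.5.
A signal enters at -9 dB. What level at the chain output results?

-28 dB

Stage 1: 16 dB above -25 dB, reduced 16:1 to 1 dB above → -24 dB.
Stage 2: overshoot 12 dB → 12/4 = 3 dB → -33 dB.
Stage 3: below threshold (-33 ≤ -29); passes unchanged; make-up brings it to -28 dB.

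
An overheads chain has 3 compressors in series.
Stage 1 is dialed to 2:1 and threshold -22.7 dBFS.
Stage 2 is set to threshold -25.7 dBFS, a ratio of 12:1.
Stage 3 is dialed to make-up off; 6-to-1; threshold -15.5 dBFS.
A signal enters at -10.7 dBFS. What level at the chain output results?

-24.95 dBFS

Stage 1: -10.7 dBFS is 12 dB over -22.7 dBFS; at 2:1 that becomes 6 dB over, giving -16.7 dBFS.
Stage 2: overshoot 9 dB → 9/12 = 0.75 dB → -24.95 dBFS.
Stage 3: below threshold (-24.95 ≤ -15.5); passes unchanged; output -24.95 dBFS.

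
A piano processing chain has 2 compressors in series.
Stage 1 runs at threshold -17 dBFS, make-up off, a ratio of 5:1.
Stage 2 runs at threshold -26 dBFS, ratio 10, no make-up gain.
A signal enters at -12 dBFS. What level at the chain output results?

-25 dBFS

Stage 1: 5 dB above -17 dBFS, reduced 5:1 to 1 dB above → -16 dBFS.
Stage 2: 10 dB above -26 dBFS, reduced 10:1 to 1 dB above → -25 dBFS.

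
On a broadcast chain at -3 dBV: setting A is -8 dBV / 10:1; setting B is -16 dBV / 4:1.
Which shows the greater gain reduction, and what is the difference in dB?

A: GR = 5 − 5/10 = 4.5 dB.
B: GR = 13 − 13/4 = 9.75 dB.
Difference: 5.25 dB in favour of B.

B, by 5.25 dB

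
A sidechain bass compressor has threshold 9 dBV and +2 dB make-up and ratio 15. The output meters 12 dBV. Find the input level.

Remove make-up: 12 − 2 = 10 dBV.
Post-compression overshoot = 10 − 9 = 1 dB.
Before 15:1 compression the overshoot was 1 × 15 = 15 dB, so input = 9 + 15 = 24 dBV.

24 dBV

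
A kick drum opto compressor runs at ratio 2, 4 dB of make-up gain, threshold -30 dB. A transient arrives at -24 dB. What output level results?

The input is 6 dB above the -30 dB threshold.
The 6 dB excess becomes 3 dB after 2:1 reduction.
That puts the output at -27 dB; make-up adds 4 dB, giving -23 dB.

-23 dB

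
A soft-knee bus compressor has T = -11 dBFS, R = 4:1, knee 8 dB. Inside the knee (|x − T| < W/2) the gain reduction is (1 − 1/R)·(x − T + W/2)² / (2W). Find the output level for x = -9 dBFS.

x − T + W/2 = -9 − (-11) + 4 = 6.
GR = (1 − 1/4) × 6² / 16 = 0.75 × 36 / 16 = 1.6875 dB.
Output = -9 − 1.6875 = -10.6875 dBFS.

-10.6875 dBFS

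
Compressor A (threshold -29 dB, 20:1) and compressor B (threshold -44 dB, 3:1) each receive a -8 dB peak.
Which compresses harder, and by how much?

B, by 4.05 dB

A: 21 dB over, compressed to 1.05 dB over, so 19.95 dB of GR.
B: 36 dB over, compressed to 12 dB over, so 24 dB of GR.
B reduces 4.05 dB more.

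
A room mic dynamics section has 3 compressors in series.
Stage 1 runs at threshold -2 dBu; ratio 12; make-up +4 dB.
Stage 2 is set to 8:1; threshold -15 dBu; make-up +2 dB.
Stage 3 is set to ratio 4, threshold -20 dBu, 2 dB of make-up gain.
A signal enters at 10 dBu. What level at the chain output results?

Stage 1: 12 dB above -2 dBu, reduced 12:1 to 1 dB above → -1 dBu; +4 dB make-up → 3 dBu.
Stage 2: overshoot 18 dB → 18/8 = 2.25 dB → -12.75 dBu; +2 dB make-up → -10.75 dBu.
Stage 3: overshoot 9.25 dB → 9.25/4 = 2.3125 dB → -17.6875 dBu; +2 dB make-up → -15.6875 dBu.

-15.6875 dBu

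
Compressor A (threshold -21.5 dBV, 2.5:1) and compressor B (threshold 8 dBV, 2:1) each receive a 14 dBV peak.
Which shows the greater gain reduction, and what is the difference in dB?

A, by 18.3 dB

A: 35.5 dB over, compressed to 14.2 dB over, so 21.3 dB of GR.
B: 6 dB over, compressed to 3 dB over, so 3 dB of GR.
A applies 18.3 dB more gain reduction.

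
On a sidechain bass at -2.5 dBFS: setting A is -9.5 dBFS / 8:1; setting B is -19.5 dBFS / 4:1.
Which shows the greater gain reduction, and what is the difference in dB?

A: 7 dB over, compressed to 0.875 dB over, so 6.125 dB of GR.
B: 17 dB over, compressed to 4.25 dB over, so 12.75 dB of GR.
B reduces 6.625 dB more.

B, by 6.625 dB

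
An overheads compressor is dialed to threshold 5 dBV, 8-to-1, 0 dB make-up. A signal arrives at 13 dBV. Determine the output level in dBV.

13 dBV sits 8 dB over threshold.
The 8 dB excess becomes 1 dB after 8:1 reduction.
So the level is 5 + 1 = 6 dBV.

6 dBV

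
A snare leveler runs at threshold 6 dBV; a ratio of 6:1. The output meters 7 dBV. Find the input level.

Post-compression overshoot = 7 − 6 = 1 dB.
Input overshoot = R × output overshoot = 6 dB → input = 6 + 6 = 12 dBV.

12 dBV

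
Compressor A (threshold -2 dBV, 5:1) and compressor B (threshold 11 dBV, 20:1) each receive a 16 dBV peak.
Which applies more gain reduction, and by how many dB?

A, by 9.65 dB

A: GR = 18 − 18/5 = 14.4 dB.
B: GR = 5 − 5/20 = 4.75 dB.
Difference: 9.65 dB in favour of A.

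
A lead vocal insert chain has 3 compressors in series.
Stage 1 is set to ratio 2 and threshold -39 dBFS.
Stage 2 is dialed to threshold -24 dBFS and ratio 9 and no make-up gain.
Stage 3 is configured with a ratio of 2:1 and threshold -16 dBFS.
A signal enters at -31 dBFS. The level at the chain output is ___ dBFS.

-35 dBFS

Stage 1: 8 dB above -39 dBFS, reduced 2:1 to 4 dB above → -35 dBFS.
Stage 2: -35 dBFS ≤ -24 dBFS, so stage 2 doesn't engage; output -35 dBFS.
Stage 3: -35 dBFS ≤ -16 dBFS, so stage 3 doesn't engage; output -35 dBFS.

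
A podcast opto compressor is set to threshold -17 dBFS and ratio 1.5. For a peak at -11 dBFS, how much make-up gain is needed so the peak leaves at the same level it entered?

The peak compresses to -17 + 6/1.5 = -13 dBFS.
To reach -11 dBFS requires -11 − (-13) = 2 dB of make-up.

2 dB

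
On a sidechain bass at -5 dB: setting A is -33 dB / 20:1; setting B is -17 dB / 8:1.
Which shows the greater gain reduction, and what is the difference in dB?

A: overshoot 28 dB → output overshoot 1.4 dB → GR 26.6 dB.
B: overshoot 12 dB → output overshoot 1.5 dB → GR 10.5 dB.
A applies 16.1 dB more gain reduction.

A, by 16.1 dB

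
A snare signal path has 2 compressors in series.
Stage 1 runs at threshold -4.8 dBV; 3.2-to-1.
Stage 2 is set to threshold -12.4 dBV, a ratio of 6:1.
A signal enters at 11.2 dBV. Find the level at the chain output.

-10.3 dBV

Stage 1: overshoot 16 dB → 16/3.2 = 5 dB → 0.2 dBV.
Stage 2: 12.6 dB above -12.4 dBV, reduced 6:1 to 2.1 dB above → -10.3 dBV.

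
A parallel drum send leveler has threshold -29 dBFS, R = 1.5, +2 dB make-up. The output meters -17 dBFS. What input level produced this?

Remove make-up: -17 − 2 = -19 dBFS.
The compressed level sits -19 − (-29) = 10 dB over threshold.
Undo the ratio: input overshoot = 10 × 1.5 = 15 dB, giving input = -14 dBFS.

-14 dBFS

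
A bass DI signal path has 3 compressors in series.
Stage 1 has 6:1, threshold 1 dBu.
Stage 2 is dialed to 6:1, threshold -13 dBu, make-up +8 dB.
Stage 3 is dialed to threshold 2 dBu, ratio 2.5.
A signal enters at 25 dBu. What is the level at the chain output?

Stage 1: 24 dB above 1 dBu, reduced 6:1 to 4 dB above → 5 dBu.
Stage 2: 5 dBu is 18 dB over -13 dBu; at 6:1 that becomes 3 dB over, giving -10 dBu; +8 dB make-up → -2 dBu.
Stage 3: below threshold (-2 ≤ 2); passes unchanged; output -2 dBu.

-2 dBu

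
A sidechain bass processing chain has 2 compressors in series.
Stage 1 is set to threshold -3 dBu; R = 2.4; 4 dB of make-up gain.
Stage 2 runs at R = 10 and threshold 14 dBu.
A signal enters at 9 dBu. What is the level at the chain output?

6 dBu

Stage 1: overshoot 12 dB → 12/2.4 = 5 dB → 2 dBu; +4 dB make-up → 6 dBu.
Stage 2: 6 dBu is at or below the 14 dBu threshold — no compression; output 6 dBu.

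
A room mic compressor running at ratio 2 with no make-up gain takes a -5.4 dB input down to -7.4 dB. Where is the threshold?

-9.4 dB

Let T be the threshold. Output overshoot = (input overshoot)/R, so -7.4 − T = (-5.4 − T)/2.
2·(-7.4 − T) = -5.4 − T → 1·T = -14.8 − (-5.4) = -9.4.
T = -9.4/1 = -9.4 dB.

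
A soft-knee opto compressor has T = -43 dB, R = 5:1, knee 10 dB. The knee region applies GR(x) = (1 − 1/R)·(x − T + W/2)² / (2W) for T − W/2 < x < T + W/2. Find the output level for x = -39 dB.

-42.24 dB

x − T + W/2 = -39 − (-43) + 5 = 9.
GR = (1 − 1/5) × 9² / 20 = 0.8 × 81 / 20 = 3.24 dB.
Output = -39 − 3.24 = -42.24 dB.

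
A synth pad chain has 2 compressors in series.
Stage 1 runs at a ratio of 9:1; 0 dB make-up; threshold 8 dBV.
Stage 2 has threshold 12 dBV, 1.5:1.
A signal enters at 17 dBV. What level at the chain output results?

9 dBV

Stage 1: 17 dBV is 9 dB over 8 dBV; at 9:1 that becomes 1 dB over, giving 9 dBV.
Stage 2: below threshold (9 ≤ 12); passes unchanged; output 9 dBV.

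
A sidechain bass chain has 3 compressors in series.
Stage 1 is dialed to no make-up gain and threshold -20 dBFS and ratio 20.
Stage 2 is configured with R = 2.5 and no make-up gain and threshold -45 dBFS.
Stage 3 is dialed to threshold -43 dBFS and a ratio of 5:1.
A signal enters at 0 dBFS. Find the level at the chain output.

-41.32 dBFS

Stage 1: 20 dB above -20 dBFS, reduced 20:1 to 1 dB above → -19 dBFS.
Stage 2: -19 dBFS is 26 dB over -45 dBFS; at 2.5:1 that becomes 10.4 dB over, giving -34.6 dBFS.
Stage 3: 8.4 dB above -43 dBFS, reduced 5:1 to 1.68 dB above → -41.32 dBFS.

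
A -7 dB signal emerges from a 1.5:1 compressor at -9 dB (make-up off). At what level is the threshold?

-13 dB

Let T be the threshold. Output overshoot = (input overshoot)/R, so -9 − T = (-7 − T)/1.5.
1.5·(-9 − T) = -7 − T → 0.5·T = -13.5 − (-7) = -6.5.
T = -6.5/0.5 = -13 dB.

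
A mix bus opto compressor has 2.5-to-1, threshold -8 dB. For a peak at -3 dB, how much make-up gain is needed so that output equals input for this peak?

3 dB

Overshoot 5 dB → 5/2.5 = 2 dB after compression, so the compressed level is -8 + 2 = -6 dB.
Make-up = target − compressed = -3 − (-6) = 3 dB.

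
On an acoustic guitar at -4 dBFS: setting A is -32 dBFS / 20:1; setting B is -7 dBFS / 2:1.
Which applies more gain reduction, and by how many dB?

A: overshoot 28 dB → output overshoot 1.4 dB → GR 26.6 dB.
B: overshoot 3 dB → output overshoot 1.5 dB → GR 1.5 dB.
A applies 25.1 dB more gain reduction.

A, by 25.1 dB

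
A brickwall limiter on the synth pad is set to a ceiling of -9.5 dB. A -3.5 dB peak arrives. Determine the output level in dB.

A brickwall limiter is an ∞:1 compressor: any input above the ceiling is clamped to -9.5 dB.

-9.5 dB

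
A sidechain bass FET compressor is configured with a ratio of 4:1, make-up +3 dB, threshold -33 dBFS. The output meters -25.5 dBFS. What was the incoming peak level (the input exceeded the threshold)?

-15 dBFS

Before make-up, the level was -25.5 − 3 = -28.5 dBFS.
Post-compression overshoot = -28.5 − (-33) = 4.5 dB.
Input overshoot = R × output overshoot = 18 dB → input = -33 + 18 = -15 dBFS.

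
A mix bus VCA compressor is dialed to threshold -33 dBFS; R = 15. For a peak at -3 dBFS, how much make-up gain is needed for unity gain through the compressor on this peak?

28 dB

The peak compresses to -33 + 30/15 = -31 dBFS.
To reach -3 dBFS requires -3 − (-31) = 28 dB of make-up.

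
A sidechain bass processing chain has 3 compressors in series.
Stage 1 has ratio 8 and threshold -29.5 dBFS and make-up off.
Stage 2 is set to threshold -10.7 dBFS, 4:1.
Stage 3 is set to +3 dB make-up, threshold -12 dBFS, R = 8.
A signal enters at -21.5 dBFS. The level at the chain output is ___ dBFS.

-25.5 dBFS

Stage 1: 8 dB above -29.5 dBFS, reduced 8:1 to 1 dB above → -28.5 dBFS.
Stage 2: -28.5 dBFS ≤ -10.7 dBFS, so stage 2 doesn't engage; output -28.5 dBFS.
Stage 3: -28.5 dBFS ≤ -12 dBFS, so stage 3 doesn't engage; make-up brings it to -25.5 dBFS.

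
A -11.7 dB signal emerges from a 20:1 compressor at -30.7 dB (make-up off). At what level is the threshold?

Input is 20 dB above T (since output overshoot × R = input overshoot: (-30.7 − T)·20 = -11.7 − T gives T = -31.7 dB).
Check: -31.7 + (-11.7 − (-31.7))/20 = -31.7 + 1 = -30.7 dB. ✓

-31.7 dB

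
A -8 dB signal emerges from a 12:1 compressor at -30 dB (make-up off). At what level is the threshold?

-32 dB

Let T be the threshold. Output overshoot = (input overshoot)/R, so -30 − T = (-8 − T)/12.
12·(-30 − T) = -8 − T → 11·T = -360 − (-8) = -352.
T = -352/11 = -32 dB.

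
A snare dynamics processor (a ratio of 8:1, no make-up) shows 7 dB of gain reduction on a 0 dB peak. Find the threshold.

Input is 8 dB above T (since output overshoot × R = input overshoot: (-7 − T)·8 = 0 − T gives T = -8 dB).
Check: -8 + (0 − (-8))/8 = -8 + 1 = -7 dB. ✓

-8 dB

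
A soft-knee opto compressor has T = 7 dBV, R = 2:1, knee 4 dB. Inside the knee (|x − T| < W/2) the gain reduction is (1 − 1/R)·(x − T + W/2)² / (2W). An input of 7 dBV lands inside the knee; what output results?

x − T + W/2 = 7 − 7 + 2 = 2.
GR = (1 − 1/2) × 2² / 8 = 0.5 × 4 / 8 = 0.25 dB.
Output = 7 − 0.25 = 6.75 dBV.

6.75 dBV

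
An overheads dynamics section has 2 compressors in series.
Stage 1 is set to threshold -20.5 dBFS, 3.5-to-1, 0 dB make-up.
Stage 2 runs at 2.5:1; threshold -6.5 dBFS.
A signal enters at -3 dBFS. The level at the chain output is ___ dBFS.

Stage 1: overshoot 17.5 dB → 17.5/3.5 = 5 dB → -15.5 dBFS.
Stage 2: -15.5 dBFS ≤ -6.5 dBFS, so stage 2 doesn't engage; output -15.5 dBFS.

-15.5 dBFS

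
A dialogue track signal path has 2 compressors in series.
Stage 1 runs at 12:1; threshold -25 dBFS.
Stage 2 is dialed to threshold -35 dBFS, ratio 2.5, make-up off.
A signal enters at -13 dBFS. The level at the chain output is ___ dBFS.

-30.6 dBFS

Stage 1: 12 dB above -25 dBFS, reduced 12:1 to 1 dB above → -24 dBFS.
Stage 2: overshoot 11 dB → 11/2.5 = 4.4 dB → -30.6 dBFS.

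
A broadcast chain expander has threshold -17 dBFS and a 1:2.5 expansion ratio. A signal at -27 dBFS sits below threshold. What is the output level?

Undershoot = (-17) − (-27) = 10 dB.
At 1:2.5, that expands to 25 dB under threshold.
Output = -17 − 25 = -42 dBFS.

-42 dBFS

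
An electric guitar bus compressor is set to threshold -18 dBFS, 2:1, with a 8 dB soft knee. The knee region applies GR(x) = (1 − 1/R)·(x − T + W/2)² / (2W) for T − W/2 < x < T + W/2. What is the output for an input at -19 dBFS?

x − T + W/2 = -19 − (-18) + 4 = 3.
GR = (1 − 1/2) × 3² / 16 = 0.5 × 9 / 16 = 0.28125 dB.
Output = -19 − 0.28125 = -19.28125 dBFS.

-19.28125 dBFS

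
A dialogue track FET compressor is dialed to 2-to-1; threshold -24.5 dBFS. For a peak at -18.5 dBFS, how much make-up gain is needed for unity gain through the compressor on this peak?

Overshoot 6 dB → 6/2 = 3 dB after compression, so the compressed level is -24.5 + 3 = -21.5 dBFS.
Make-up = target − compressed = -18.5 − (-21.5) = 3 dB.

3 dB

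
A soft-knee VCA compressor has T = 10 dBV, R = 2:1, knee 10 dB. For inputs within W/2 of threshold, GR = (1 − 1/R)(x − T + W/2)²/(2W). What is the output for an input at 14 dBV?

11.975 dBV

x − T + W/2 = 14 − 10 + 5 = 9.
GR = (1 − 1/2) × 9² / 20 = 0.5 × 81 / 20 = 2.025 dB.
Output = 14 − 2.025 = 11.975 dBV.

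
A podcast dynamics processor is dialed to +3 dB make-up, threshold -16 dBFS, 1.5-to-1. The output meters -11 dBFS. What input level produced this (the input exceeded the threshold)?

Before make-up, the level was -11 − 3 = -14 dBFS.
That's 2 dB above the -16 dBFS threshold.
Undo the ratio: input overshoot = 2 × 1.5 = 3 dB, giving input = -13 dBFS.

-13 dBFS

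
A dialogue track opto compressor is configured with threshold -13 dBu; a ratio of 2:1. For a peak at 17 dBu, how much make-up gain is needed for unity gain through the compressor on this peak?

15 dB

Overshoot 30 dB → 30/2 = 15 dB after compression, so the compressed level is -13 + 15 = 2 dBu.
Make-up = target − compressed = 17 − 2 = 15 dB.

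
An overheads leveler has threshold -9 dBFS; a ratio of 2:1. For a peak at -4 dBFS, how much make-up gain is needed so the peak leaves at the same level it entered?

2.5 dB

The peak compresses to -9 + 5/2 = -6.5 dBFS.
To reach -4 dBFS requires -4 − (-6.5) = 2.5 dB of make-up.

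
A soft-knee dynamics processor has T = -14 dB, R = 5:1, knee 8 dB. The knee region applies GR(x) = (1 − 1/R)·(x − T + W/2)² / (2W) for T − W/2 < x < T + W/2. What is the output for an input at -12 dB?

-13.8 dB

x − T + W/2 = -12 − (-14) + 4 = 6.
GR = (1 − 1/5) × 6² / 16 = 0.8 × 36 / 16 = 1.8 dB.
Output = -12 − 1.8 = -13.8 dB.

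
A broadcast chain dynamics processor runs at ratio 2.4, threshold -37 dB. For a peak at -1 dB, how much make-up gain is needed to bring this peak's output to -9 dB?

13 dB

Overshoot 36 dB → 36/2.4 = 15 dB after compression, so the compressed level is -37 + 15 = -22 dB.
Make-up = target − compressed = -9 − (-22) = 13 dB.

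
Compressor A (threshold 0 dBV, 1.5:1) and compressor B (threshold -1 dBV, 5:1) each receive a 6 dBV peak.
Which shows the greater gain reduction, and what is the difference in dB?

A: GR = 6 − 6/1.5 = 2 dB.
B: GR = 7 − 7/5 = 5.6 dB.
Difference: 3.6 dB in favour of B.

B, by 3.6 dB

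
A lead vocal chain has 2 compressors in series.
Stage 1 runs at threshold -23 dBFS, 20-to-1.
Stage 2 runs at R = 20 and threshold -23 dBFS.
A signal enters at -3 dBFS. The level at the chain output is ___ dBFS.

-22.95 dBFS

Stage 1: 20 dB above -23 dBFS, reduced 20:1 to 1 dB above → -22 dBFS.
Stage 2: 1 dB above -23 dBFS, reduced 20:1 to 0.05 dB above → -22.95 dBFS.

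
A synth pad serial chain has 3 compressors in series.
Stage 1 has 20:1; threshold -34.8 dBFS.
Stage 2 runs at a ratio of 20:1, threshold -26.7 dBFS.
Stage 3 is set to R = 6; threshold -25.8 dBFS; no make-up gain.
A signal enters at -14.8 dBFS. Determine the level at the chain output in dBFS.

-33.8 dBFS

Stage 1: -14.8 dBFS is 20 dB over -34.8 dBFS; at 20:1 that becomes 1 dB over, giving -33.8 dBFS.
Stage 2: -33.8 dBFS ≤ -26.7 dBFS, so stage 2 doesn't engage; output -33.8 dBFS.
Stage 3: -33.8 dBFS is at or below the -25.8 dBFS threshold — no compression; output -33.8 dBFS.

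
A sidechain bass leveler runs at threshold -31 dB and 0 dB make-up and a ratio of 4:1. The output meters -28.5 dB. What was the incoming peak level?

-21 dB

That's 2.5 dB above the -31 dB threshold.
Before 4:1 compression the overshoot was 2.5 × 4 = 10 dB, so input = -31 + 10 = -21 dB.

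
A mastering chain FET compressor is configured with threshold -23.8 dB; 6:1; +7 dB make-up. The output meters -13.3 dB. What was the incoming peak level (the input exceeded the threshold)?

-2.8 dB

Stripping the +7 dB make-up gives -20.3 dB at the gain stage.
Post-compression overshoot = -20.3 − (-23.8) = 3.5 dB.
Undo the ratio: input overshoot = 3.5 × 6 = 21 dB, giving input = -2.8 dB.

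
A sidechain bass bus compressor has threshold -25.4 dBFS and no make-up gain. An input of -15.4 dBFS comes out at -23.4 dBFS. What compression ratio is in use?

5:1

Input overshoot = -15.4 − (-25.4) = 10 dB; output overshoot = -23.4 − (-25.4) = 2 dB.
Ratio = 10 / 2 = 5.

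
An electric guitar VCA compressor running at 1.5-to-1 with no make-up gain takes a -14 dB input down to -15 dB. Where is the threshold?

Input is 3 dB above T (since output overshoot × R = input overshoot: (-15 − T)·1.5 = -14 − T gives T = -17 dB).
Check: -17 + (-14 − (-17))/1.5 = -17 + 2 = -15 dB. ✓

-17 dB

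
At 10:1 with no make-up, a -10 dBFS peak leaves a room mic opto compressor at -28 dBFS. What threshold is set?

Gain reduction = -10 − (-28) = 18 dB; output overshoot = GR / (R − 1) = 18 / 9 = 2 dB.
Threshold = output − output overshoot = -28 − 2 = -30 dBFS.

-30 dBFS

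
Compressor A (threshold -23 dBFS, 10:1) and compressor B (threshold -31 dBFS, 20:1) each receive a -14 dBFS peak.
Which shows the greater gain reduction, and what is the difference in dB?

A: 9 dB over, compressed to 0.9 dB over, so 8.1 dB of GR.
B: 17 dB over, compressed to 0.85 dB over, so 16.15 dB of GR.
Difference: 8.05 dB in favour of B.

B, by 8.05 dB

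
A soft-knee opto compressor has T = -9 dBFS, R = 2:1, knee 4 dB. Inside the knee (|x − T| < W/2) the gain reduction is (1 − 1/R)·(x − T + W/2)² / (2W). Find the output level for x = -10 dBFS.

x − T + W/2 = -10 − (-9) + 2 = 1.
GR = (1 − 1/2) × 1² / 8 = 0.5 × 1 / 8 = 0.0625 dB.
Output = -10 − 0.0625 = -10.0625 dBFS.

-10.0625 dBFS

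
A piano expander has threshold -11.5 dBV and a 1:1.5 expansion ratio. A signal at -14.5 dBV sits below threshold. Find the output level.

Undershoot = (-11.5) − (-14.5) = 3 dB.
At 1:1.5, that expands to 4.5 dB under threshold.
Output = -11.5 − 4.5 = -16 dBV.

-16 dBV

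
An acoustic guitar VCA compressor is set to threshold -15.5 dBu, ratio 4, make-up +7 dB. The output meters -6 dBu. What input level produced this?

-5.5 dBu

Before make-up, the level was -6 − 7 = -13 dBu.
Post-compression overshoot = -13 − (-15.5) = 2.5 dB.
Undo the ratio: input overshoot = 2.5 × 4 = 10 dB, giving input = -5.5 dBu.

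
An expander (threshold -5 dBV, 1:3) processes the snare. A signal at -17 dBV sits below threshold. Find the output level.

The input is 12 dB below the -5 dBV threshold.
A 1:3 expander multiplies undershoot by 3: 12 × 3 = 36 dB below threshold.
Output = -5 − 36 = -41 dBV.

-41 dBV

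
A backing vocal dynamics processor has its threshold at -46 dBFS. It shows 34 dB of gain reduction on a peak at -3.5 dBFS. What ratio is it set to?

Input overshoot = -3.5 − (-46) = 42.5 dB.
Output overshoot = 42.5 − 34 = 8.5 dB.
Ratio = input overshoot / output overshoot = 42.5 / 8.5 = 5.

5:1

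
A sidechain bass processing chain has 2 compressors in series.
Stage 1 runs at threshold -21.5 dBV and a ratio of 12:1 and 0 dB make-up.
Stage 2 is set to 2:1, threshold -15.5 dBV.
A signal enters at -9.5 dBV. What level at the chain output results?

Stage 1: -9.5 dBV is 12 dB over -21.5 dBV; at 12:1 that becomes 1 dB over, giving -20.5 dBV.
Stage 2: below threshold (-20.5 ≤ -15.5); passes unchanged; output -20.5 dBV.

-20.5 dBV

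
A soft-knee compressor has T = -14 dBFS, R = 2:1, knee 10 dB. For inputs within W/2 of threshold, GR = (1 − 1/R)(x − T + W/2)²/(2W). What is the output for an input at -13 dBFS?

x − T + W/2 = -13 − (-14) + 5 = 6.
GR = (1 − 1/2) × 6² / 20 = 0.5 × 36 / 20 = 0.9 dB.
Output = -13 − 0.9 = -13.9 dBFS.

-13.9 dBFS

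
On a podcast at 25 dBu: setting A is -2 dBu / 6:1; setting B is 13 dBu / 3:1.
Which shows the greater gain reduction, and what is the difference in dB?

A, by 14.5 dB

A: overshoot 27 dB → output overshoot 4.5 dB → GR 22.5 dB.
B: overshoot 12 dB → output overshoot 4 dB → GR 8 dB.
Difference: 14.5 dB in favour of A.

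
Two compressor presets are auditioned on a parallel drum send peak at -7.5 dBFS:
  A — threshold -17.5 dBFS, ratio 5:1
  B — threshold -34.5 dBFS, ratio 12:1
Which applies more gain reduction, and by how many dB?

B, by 16.75 dB

A: overshoot 10 dB → output overshoot 2 dB → GR 8 dB.
B: overshoot 27 dB → output overshoot 2.25 dB → GR 24.75 dB.
B reduces 16.75 dB more.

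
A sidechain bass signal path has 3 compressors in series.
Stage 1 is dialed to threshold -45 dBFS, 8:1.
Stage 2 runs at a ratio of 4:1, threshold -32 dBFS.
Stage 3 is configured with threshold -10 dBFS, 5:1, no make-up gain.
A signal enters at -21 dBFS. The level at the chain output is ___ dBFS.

Stage 1: 24 dB above -45 dBFS, reduced 8:1 to 3 dB above → -42 dBFS.
Stage 2: -42 dBFS is at or below the -32 dBFS threshold — no compression; output -42 dBFS.
Stage 3: -42 dBFS ≤ -10 dBFS, so stage 3 doesn't engage; output -42 dBFS.

-42 dBFS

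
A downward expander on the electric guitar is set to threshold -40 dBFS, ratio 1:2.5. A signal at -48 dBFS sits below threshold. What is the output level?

-60 dBFS

The input is 8 dB below the -40 dBFS threshold.
A 1:2.5 expander multiplies undershoot by 2.5: 8 × 2.5 = 20 dB below threshold.
Output = -40 − 20 = -60 dBFS.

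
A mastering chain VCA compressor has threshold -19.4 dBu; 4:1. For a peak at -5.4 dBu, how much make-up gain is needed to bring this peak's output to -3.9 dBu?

The peak compresses to -19.4 + 14/4 = -15.9 dBu.
To reach -3.9 dBu requires -3.9 − (-15.9) = 12 dB of make-up.

12 dB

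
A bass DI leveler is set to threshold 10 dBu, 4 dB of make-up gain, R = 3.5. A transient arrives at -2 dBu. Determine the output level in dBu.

2 dBu

-2 dBu is 12 dB below the 10 dBu threshold, so no gain reduction is applied.
Make-up gain adds 4 dB: -2 + 4 = 2 dBu.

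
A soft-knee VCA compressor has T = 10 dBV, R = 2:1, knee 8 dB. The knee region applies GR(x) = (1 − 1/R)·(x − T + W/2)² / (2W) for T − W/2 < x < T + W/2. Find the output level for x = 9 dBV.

x − T + W/2 = 9 − 10 + 4 = 3.
GR = (1 − 1/2) × 3² / 16 = 0.5 × 9 / 16 = 0.28125 dB.
Output = 9 − 0.28125 = 8.71875 dBV.

8.71875 dBV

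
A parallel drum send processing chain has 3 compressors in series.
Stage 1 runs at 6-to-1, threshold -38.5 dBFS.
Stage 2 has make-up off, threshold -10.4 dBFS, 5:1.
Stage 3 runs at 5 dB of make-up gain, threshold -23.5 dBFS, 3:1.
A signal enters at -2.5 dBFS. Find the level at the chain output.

Stage 1: 36 dB above -38.5 dBFS, reduced 6:1 to 6 dB above → -32.5 dBFS.
Stage 2: below threshold (-32.5 ≤ -10.4); passes unchanged; output -32.5 dBFS.
Stage 3: below threshold (-32.5 ≤ -23.5); passes unchanged; make-up brings it to -27.5 dBFS.

-27.5 dBFS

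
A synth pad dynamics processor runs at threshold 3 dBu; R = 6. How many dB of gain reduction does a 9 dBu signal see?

The signal is 6 dB above threshold.
A 6:1 ratio leaves 1 dB of that excess.
So the signal is attenuated by 6 − 1 = 5 dB.

5 dB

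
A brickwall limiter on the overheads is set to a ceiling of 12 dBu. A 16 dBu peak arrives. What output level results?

A brickwall limiter is an ∞:1 compressor: any input above the ceiling is clamped to 12 dBu.

12 dBu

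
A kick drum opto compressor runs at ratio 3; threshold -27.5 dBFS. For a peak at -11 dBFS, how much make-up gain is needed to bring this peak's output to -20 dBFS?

2 dB

The peak compresses to -27.5 + 16.5/3 = -22 dBFS.
To reach -20 dBFS requires -20 − (-22) = 2 dB of make-up.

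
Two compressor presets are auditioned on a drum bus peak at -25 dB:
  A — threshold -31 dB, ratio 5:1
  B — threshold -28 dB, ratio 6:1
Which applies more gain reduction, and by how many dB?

A: 6 dB over, compressed to 1.2 dB over, so 4.8 dB of GR.
B: 3 dB over, compressed to 0.5 dB over, so 2.5 dB of GR.
A reduces 2.3 dB more.

A, by 2.3 dB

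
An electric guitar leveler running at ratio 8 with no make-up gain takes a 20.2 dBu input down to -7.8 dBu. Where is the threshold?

Let T be the threshold. Output overshoot = (input overshoot)/R, so -7.8 − T = (20.2 − T)/8.
8·(-7.8 − T) = 20.2 − T → 7·T = -62.4 − 20.2 = -82.6.
T = -82.6/7 = -11.8 dBu.

-11.8 dBu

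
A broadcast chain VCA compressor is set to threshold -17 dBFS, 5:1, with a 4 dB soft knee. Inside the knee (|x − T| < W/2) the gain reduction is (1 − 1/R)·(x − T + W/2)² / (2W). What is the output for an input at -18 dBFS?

x − T + W/2 = -18 − (-17) + 2 = 1.
GR = (1 − 1/5) × 1² / 8 = 0.8 × 1 / 8 = 0.1 dB.
Output = -18 − 0.1 = -18.1 dBFS.

-18.1 dBFS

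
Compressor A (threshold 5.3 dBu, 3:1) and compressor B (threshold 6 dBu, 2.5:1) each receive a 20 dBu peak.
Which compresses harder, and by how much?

A, by 1.4 dB

A: overshoot 14.7 dB → output overshoot 4.9 dB → GR 9.8 dB.
B: overshoot 14 dB → output overshoot 5.6 dB → GR 8.4 dB.
Difference: 1.4 dB in favour of A.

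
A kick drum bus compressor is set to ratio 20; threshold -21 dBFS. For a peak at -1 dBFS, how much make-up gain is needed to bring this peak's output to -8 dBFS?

The peak compresses to -21 + 20/20 = -20 dBFS.
To reach -8 dBFS requires -8 − (-20) = 12 dB of make-up.

12 dB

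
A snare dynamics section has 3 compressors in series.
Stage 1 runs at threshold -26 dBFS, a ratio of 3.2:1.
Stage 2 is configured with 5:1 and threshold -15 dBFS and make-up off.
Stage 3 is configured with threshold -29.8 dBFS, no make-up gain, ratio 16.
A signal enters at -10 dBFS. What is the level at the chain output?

Stage 1: -10 dBFS is 16 dB over -26 dBFS; at 3.2:1 that becomes 5 dB over, giving -21 dBFS.
Stage 2: below threshold (-21 ≤ -15); passes unchanged; output -21 dBFS.
Stage 3: overshoot 8.8 dB → 8.8/16 = 0.55 dB → -29.25 dBFS.

-29.25 dBFS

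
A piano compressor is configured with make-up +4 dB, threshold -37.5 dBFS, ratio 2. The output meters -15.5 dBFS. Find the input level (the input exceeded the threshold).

Before make-up, the level was -15.5 − 4 = -19.5 dBFS.
That's 18 dB above the -37.5 dBFS threshold.
Before 2:1 compression the overshoot was 18 × 2 = 36 dB, so input = -37.5 + 36 = -1.5 dBFS.

-1.5 dBFS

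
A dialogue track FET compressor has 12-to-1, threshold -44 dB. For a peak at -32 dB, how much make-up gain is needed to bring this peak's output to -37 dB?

6 dB

Without make-up, output = threshold + overshoot/12 = -44 + 1 = -43 dB.
Gap to target: 6 dB.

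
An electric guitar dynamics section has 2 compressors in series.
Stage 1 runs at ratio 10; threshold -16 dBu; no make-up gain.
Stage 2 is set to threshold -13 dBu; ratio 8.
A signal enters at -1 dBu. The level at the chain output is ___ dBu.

-14.5 dBu

Stage 1: 15 dB above -16 dBu, reduced 10:1 to 1.5 dB above → -14.5 dBu.
Stage 2: -14.5 dBu ≤ -13 dBu, so stage 2 doesn't engage; output -14.5 dBu.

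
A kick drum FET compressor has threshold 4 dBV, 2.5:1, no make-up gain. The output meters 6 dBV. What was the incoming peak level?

9 dBV

Post-compression overshoot = 6 − 4 = 2 dB.
Input overshoot = R × output overshoot = 5 dB → input = 4 + 5 = 9 dBV.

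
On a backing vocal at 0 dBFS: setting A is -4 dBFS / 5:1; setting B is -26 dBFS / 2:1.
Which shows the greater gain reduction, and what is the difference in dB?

B, by 9.8 dB

A: GR = 4 − 4/5 = 3.2 dB.
B: GR = 26 − 26/2 = 13 dB.
B applies 9.8 dB more gain reduction.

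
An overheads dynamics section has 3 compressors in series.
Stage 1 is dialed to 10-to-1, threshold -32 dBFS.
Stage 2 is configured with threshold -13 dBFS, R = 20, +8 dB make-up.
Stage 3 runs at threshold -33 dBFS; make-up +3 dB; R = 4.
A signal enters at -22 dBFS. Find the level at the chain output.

-27.5 dBFS

Stage 1: -22 dBFS is 10 dB over -32 dBFS; at 10:1 that becomes 1 dB over, giving -31 dBFS.
Stage 2: -31 dBFS ≤ -13 dBFS, so stage 2 doesn't engage; make-up brings it to -23 dBFS.
Stage 3: 10 dB above -33 dBFS, reduced 4:1 to 2.5 dB above → -30.5 dBFS; +3 dB make-up → -27.5 dBFS.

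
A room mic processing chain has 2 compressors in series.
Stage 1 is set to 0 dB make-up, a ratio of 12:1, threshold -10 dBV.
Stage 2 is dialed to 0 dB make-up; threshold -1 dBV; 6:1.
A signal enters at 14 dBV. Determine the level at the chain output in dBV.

-8 dBV

Stage 1: 24 dB above -10 dBV, reduced 12:1 to 2 dB above → -8 dBV.
Stage 2: below threshold (-8 ≤ -1); passes unchanged; output -8 dBV.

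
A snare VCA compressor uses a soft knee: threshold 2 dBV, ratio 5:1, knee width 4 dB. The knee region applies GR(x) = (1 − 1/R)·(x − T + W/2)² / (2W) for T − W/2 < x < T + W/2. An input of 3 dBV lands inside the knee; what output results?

x − T + W/2 = 3 − 2 + 2 = 3.
GR = (1 − 1/5) × 3² / 8 = 0.8 × 9 / 8 = 0.9 dB.
Output = 3 − 0.9 = 2.1 dBV.

2.1 dBV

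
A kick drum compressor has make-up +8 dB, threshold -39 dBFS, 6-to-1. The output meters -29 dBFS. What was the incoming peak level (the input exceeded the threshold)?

Before make-up, the level was -29 − 8 = -37 dBFS.
The compressed level sits -37 − (-39) = 2 dB over threshold.
Undo the ratio: input overshoot = 2 × 6 = 12 dB, giving input = -27 dBFS.

-27 dBFS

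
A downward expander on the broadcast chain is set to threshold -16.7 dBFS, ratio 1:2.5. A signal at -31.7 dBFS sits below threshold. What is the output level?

The input is 15 dB below the -16.7 dBFS threshold.
A 1:2.5 expander multiplies undershoot by 2.5: 15 × 2.5 = 37.5 dB below threshold.
Output = -16.7 − 37.5 = -54.2 dBFS.

-54.2 dBFS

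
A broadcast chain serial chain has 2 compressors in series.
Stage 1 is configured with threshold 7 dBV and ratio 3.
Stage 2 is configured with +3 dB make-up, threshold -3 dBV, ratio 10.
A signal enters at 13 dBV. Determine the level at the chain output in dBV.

1.2 dBV

Stage 1: 13 dBV is 6 dB over 7 dBV; at 3:1 that becomes 2 dB over, giving 9 dBV.
Stage 2: 12 dB above -3 dBV, reduced 10:1 to 1.2 dB above → -1.8 dBV; +3 dB make-up → 1.2 dBV.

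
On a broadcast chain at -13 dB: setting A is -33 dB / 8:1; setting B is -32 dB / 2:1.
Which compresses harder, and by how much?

A: overshoot 20 dB → output overshoot 2.5 dB → GR 17.5 dB.
B: overshoot 19 dB → output overshoot 9.5 dB → GR 9.5 dB.
A reduces 8 dB more.

A, by 8 dB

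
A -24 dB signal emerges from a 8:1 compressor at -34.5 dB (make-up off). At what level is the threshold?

Gain reduction = -24 − (-34.5) = 10.5 dB; output overshoot = GR / (R − 1) = 10.5 / 7 = 1.5 dB.
Threshold = output − output overshoot = -34.5 − 1.5 = -36 dB.

-36 dB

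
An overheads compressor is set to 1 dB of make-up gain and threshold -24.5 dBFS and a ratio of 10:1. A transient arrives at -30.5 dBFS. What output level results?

-29.5 dBFS

-30.5 dBFS is 6 dB below the -24.5 dBFS threshold, so no gain reduction is applied.
Make-up gain adds 1 dB: -30.5 + 1 = -29.5 dBFS.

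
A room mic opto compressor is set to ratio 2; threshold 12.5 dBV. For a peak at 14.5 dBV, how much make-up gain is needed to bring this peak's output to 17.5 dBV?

4 dB

The peak compresses to 12.5 + 2/2 = 13.5 dBV.
To reach 17.5 dBV requires 17.5 − 13.5 = 4 dB of make-up.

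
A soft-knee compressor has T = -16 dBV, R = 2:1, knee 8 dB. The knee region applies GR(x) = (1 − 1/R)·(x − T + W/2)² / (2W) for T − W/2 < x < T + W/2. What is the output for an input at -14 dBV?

-15.125 dBV

x − T + W/2 = -14 − (-16) + 4 = 6.
GR = (1 − 1/2) × 6² / 16 = 0.5 × 36 / 16 = 1.125 dB.
Output = -14 − 1.125 = -15.125 dBV.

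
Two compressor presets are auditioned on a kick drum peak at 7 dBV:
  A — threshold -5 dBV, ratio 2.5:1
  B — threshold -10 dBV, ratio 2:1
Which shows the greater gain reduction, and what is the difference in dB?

A: 12 dB over, compressed to 4.8 dB over, so 7.2 dB of GR.
B: 17 dB over, compressed to 8.5 dB over, so 8.5 dB of GR.
B applies 1.3 dB more gain reduction.

B, by 1.3 dB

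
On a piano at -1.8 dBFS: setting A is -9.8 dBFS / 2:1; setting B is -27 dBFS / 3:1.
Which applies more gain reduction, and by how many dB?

A: overshoot 8 dB → output overshoot 4 dB → GR 4 dB.
B: overshoot 25.2 dB → output overshoot 8.4 dB → GR 16.8 dB.
Difference: 12.8 dB in favour of B.

B, by 12.8 dB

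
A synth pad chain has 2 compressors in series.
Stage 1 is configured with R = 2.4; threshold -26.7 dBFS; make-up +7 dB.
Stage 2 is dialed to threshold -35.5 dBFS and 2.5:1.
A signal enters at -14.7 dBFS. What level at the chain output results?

Stage 1: 12 dB above -26.7 dBFS, reduced 2.4:1 to 5 dB above → -21.7 dBFS; +7 dB make-up → -14.7 dBFS.
Stage 2: overshoot 20.8 dB → 20.8/2.5 = 8.32 dB → -27.18 dBFS.

-27.18 dBFS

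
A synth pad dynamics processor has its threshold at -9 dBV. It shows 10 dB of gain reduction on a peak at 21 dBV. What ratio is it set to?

1.5:1

Input overshoot = 21 − (-9) = 30 dB.
Output overshoot = 30 − 10 = 20 dB.
Ratio = input overshoot / output overshoot = 30 / 20 = 1.5.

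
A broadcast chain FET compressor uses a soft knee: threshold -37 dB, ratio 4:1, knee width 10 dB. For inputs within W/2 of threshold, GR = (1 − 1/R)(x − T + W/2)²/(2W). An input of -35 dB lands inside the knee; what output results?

x − T + W/2 = -35 − (-37) + 5 = 7.
GR = (1 − 1/4) × 7² / 20 = 0.75 × 49 / 20 = 1.8375 dB.
Output = -35 − 1.8375 = -36.8375 dB.

-36.8375 dB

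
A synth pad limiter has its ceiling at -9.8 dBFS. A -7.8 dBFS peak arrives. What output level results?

The limiter clamps the peak to its -9.8 dBFS ceiling.

-9.8 dBFS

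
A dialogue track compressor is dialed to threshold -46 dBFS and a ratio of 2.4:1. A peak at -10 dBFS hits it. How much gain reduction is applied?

21 dB

-10 dBFS exceeds the threshold by 36 dB.
A 2.4:1 ratio leaves 15 dB of that excess.
So the signal is attenuated by 36 − 15 = 21 dB.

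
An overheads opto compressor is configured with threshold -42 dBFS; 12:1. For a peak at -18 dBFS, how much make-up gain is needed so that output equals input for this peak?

22 dB

Without make-up, output = threshold + overshoot/12 = -42 + 2 = -40 dBFS.
Gap to target: 22 dB.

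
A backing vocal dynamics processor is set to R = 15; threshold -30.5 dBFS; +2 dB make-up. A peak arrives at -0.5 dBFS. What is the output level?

-0.5 dBFS sits 30 dB over threshold.
At 15:1 the overshoot is divided by 15, leaving 2 dB above threshold.
Output = -30.5 + 2 = -28.5 dBFS; make-up adds 2 dB, giving -26.5 dBFS.

-26.5 dBFS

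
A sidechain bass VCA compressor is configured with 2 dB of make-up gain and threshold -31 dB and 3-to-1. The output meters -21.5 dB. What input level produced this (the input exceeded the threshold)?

Before make-up, the level was -21.5 − 2 = -23.5 dB.
That's 7.5 dB above the -31 dB threshold.
Before 3:1 compression the overshoot was 7.5 × 3 = 22.5 dB, so input = -31 + 22.5 = -8.5 dB.

-8.5 dB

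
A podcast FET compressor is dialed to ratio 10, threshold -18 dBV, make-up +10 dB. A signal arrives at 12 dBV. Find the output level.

Overshoot: 12 − (-18) = 30 dB.
At 10:1 the overshoot is divided by 10, leaving 3 dB above threshold.
Output = -18 + 3 = -15 dBV; make-up adds 10 dB, giving -5 dBV.

-5 dBV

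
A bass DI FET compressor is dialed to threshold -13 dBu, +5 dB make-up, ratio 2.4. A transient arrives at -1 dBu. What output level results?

-3 dBu

The input is 12 dB above the -13 dBu threshold.
At 2.4:1 the overshoot is divided by 2.4, leaving 5 dB above threshold.
So the level is -13 + 5 = -8 dBu; make-up adds 5 dB, giving -3 dBu.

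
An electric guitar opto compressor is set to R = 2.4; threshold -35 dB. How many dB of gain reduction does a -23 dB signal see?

The signal is 12 dB above threshold.
At 2.4:1, output sits 12/2.4 = 5 dB above threshold.
GR = overshoot in − overshoot out = 12 − 5 = 7 dB.

7 dB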